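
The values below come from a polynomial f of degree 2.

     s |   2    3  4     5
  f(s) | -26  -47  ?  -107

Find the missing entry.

-74

On equispaced nodes a degree-2 polynomial has vanishing third forward difference, so
  - f(2) + 3·f(3) - 3·f(4) + f(5) = 0.
Substituting the known values and solving for f(4):
  -3·f(4) = 222
  f(4) = -74.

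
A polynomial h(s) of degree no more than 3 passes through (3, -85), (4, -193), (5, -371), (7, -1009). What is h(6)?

-637

Write h(s) = as^3 + bs^2 + cs + d. Substituting each data point gives a linear system:
  27a + 9b + 3c + d = -85
  64a + 16b + 4c + d = -193
  125a + 25b + 5c + d = -371
  343a + 49b + 7c + d = -1009
Solving the system yields a = -3, b = 1, c = -4, d = -1.
So h(s) = -3s³ + s² - 4s - 1.
Then h(6) = -637.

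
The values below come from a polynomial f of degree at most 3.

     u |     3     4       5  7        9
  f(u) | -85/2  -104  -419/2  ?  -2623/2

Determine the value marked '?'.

The 4 known points determine the degree-3 polynomial uniquely.
Write f(u) = au^3 + bu^2 + cu + d. Substituting each data point gives a linear system:
  27a + 9b + 3c + d = -85/2
  64a + 16b + 4c + d = -104
  125a + 25b + 5c + d = -419/2
  729a + 81b + 9c + d = -2623/2
Solving the system yields a = -2, b = 2, c = -3/2, d = -2.
So f(u) = -2u^3 + 2u^2 - (3/2)u - 2.
Then f(7) = -1201/2.

-1201/2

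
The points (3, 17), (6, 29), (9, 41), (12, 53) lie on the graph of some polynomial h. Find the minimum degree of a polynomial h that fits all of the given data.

Forward differences of the values at s = 3, 6, 9, 12:
  h  : 17  29  41  53
  Δ  : 12  12  12
  Δ^2: 0  0
  Δ^3: 0
The first differences are constant (12) and nonzero, while all higher differences vanish, so the minimal degree is 1.

1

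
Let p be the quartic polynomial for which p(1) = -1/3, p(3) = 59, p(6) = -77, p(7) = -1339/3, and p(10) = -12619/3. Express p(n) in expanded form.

Write p(n) = an^4 + bn^3 + cn^2 + dn + e. Substituting each data point gives a linear system:
  a + b + c + d + e = -1/3
  81a + 27b + 9c + 3d + e = 59
  1296a + 216b + 36c + 6d + e = -77
  2401a + 343b + 49c + 7d + e = -1339/3
  10000a + 1000b + 100c + 10d + e = -12619/3
Solving the system yields a = -1, b = 6, c = -2, d = -1/3, e = -3.
So p(n) = -n⁴ + 6n³ - 2n² - (1/3)n - 3.
Check: p(6) = -77. ✓

p(n) = -n^4 + 6n^3 - 2n^2 - (1/3)n - 3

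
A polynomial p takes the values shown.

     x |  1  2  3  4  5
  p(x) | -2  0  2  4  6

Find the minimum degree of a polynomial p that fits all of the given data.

1

Forward differences of the values at x = 1, 2, 3, 4, 5:
  p  : -2  0  2  4  6
  Δ  : 2  2  2  2
  Δ^2: 0  0  0
  Δ^3: 0  0
  Δ^4: 0
The first differences are constant (2) and nonzero, while all higher differences vanish, so the minimal degree is 1.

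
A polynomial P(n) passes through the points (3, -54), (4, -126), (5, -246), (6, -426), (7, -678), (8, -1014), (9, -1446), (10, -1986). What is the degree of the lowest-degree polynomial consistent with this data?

3

Forward differences of the values at n = 3, 4, 5, 6, 7, 8, 9, 10:
  P  : -54  -126  -246  -426  -678  -1014  -1446  -1986
  Δ  : -72  -120  -180  -252  -336  -432  -540
  Δ^2: -48  -60  -72  -84  -96  -108
  Δ^3: -12  -12  -12  -12  -12
  Δ^4: 0  0  0  0
  Δ^5: 0  0  0
  Δ^6: 0  0
  Δ^7: 0
The third differences are constant (-12) and nonzero, while all higher differences vanish, so the minimal degree is 3.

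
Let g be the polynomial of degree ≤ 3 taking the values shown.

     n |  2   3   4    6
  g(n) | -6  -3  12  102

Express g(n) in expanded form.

Using the Lagrange interpolation formula with nodes 2, 3, 4, 6:
  L_0(n) = (n - 3)(n - 4)(n - 6) / -8
  L_1(n) = (n - 2)(n - 4)(n - 6) / 3
  L_2(n) = (n - 2)(n - 3)(n - 6) / -4
  L_3(n) = (n - 2)(n - 3)(n - 4) / 24
Then g(n) = -6·L_0(n) - 3·L_1(n) + 12·L_2(n) + 102·L_3(n).
Expanding and collecting terms gives g(n) = n^3 - 3n^2 - n.
Check: g(3) = -3. ✓

g(n) = n^3 - 3n^2 - n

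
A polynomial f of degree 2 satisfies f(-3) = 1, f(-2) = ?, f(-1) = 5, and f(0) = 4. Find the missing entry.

4

The 3 known points determine the degree-2 polynomial uniquely.
Write f(x) = ax^2 + bx + c. Substituting each data point gives a linear system:
  9a - 3b + c = 1
  a - b + c = 5
  c = 4
Solving the system yields a = -1, b = -2, c = 4.
So f(x) = -x² - 2x + 4.
Then f(-2) = 4.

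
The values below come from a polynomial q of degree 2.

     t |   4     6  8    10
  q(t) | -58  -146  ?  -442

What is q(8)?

-274

On equispaced nodes a degree-2 polynomial has vanishing third forward difference, so
  - q(4) + 3·q(6) - 3·q(8) + q(10) = 0.
Substituting the known values and solving for q(8):
  -3·q(8) = 822
  q(8) = -274.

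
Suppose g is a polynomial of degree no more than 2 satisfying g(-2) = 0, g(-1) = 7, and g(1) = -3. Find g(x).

Write g(x) = ax^2 + bx + c. Substituting each data point gives a linear system:
  4a - 2b + c = 0
  a - b + c = 7
  a + b + c = -3
Solving the system yields a = -4, b = -5, c = 6.
So g(x) = -4x² - 5x + 6.
Check: g(-1) = 7. ✓

g(x) = -4x^2 - 5x + 6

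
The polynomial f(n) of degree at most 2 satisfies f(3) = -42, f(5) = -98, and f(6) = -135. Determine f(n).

f(n) = -3n^2 - 4n - 3

Using the Lagrange interpolation formula with nodes 3, 5, 6:
  L_0(n) = (n - 5)(n - 6) / 6
  L_1(n) = (n - 3)(n - 6) / -2
  L_2(n) = (n - 3)(n - 5) / 3
Then f(n) = -42·L_0(n) - 98·L_1(n) - 135·L_2(n).
Expanding and collecting terms gives f(n) = -3n² - 4n - 3.
Check: f(6) = -135. ✓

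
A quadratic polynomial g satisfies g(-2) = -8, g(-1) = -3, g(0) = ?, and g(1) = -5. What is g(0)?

-2

On equispaced nodes a degree-2 polynomial has vanishing third forward difference, so
  - g(-2) + 3·g(-1) - 3·g(0) + g(1) = 0.
Substituting the known values and solving for g(0):
  -3·g(0) = 6
  g(0) = -2.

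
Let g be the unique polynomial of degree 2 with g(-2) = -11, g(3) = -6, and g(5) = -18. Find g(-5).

-38

Using the Lagrange interpolation formula with nodes -2, 3, 5:
  L_0(x) = (x - 3)(x - 5) / 35
  L_1(x) = (x + 2)(x - 5) / -10
  L_2(x) = (x + 2)(x - 3) / 14
Then g(x) = -11·L_0(x) - 6·L_1(x) - 18·L_2(x).
Expanding and collecting terms gives g(x) = -x² + 2x - 3.
Evaluating at x = -5: g(-5) = -38.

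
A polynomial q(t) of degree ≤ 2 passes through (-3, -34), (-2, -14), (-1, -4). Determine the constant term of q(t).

-4

Write q(t) = at^2 + bt + c. Substituting each data point gives a linear system:
  9a - 3b + c = -34
  4a - 2b + c = -14
  a - b + c = -4
Solving the system yields a = -5, b = -5, c = -4.
So q(t) = -5t² - 5t - 4.
The constant term is -4.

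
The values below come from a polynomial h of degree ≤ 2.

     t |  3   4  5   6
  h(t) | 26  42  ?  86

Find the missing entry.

62

The 3 known points determine the degree-2 polynomial uniquely.
Write h(t) = at^2 + bt + c. Substituting each data point gives a linear system:
  9a + 3b + c = 26
  16a + 4b + c = 42
  36a + 6b + c = 86
Solving the system yields a = 2, b = 2, c = 2.
So h(t) = 2t^2 + 2t + 2.
Then h(5) = 62.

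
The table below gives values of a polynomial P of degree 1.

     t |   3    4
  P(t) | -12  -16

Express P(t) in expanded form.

P(t) = -4t

Using the Lagrange interpolation formula with nodes 3, 4:
  L_0(t) = (t - 4) / -1
  L_1(t) = (t - 3) / 1
Then P(t) = -12·L_0(t) - 16·L_1(t).
Expanding and collecting terms gives P(t) = -4t.
Check: P(3) = -12. ✓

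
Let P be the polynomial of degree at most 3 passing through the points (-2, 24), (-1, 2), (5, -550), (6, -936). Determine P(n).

P(n) = -4n^3 - 2n^2

Using the Lagrange interpolation formula with nodes -2, -1, 5, 6:
  L_0(n) = (n + 1)(n - 5)(n - 6) / -56
  L_1(n) = (n + 2)(n - 5)(n - 6) / 42
  L_2(n) = (n + 2)(n + 1)(n - 6) / -42
  L_3(n) = (n + 2)(n + 1)(n - 5) / 56
Then P(n) = 24·L_0(n) + 2·L_1(n) - 550·L_2(n) - 936·L_3(n).
Expanding and collecting terms gives P(n) = -4n^3 - 2n^2.
Check: P(-2) = 24. ✓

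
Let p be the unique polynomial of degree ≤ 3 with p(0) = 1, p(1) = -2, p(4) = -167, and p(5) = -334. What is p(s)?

Using the Lagrange interpolation formula with nodes 0, 1, 4, 5:
  L_0(s) = (s - 1)(s - 4)(s - 5) / -20
  L_1(s) = s(s - 4)(s - 5) / 12
  L_2(s) = s(s - 1)(s - 5) / -12
  L_3(s) = s(s - 1)(s - 4) / 20
Then p(s) = 1·L_0(s) - 2·L_1(s) - 167·L_2(s) - 334·L_3(s).
Expanding and collecting terms gives p(s) = -3s^3 + 2s^2 - 2s + 1.
Check: p(0) = 1. ✓

p(s) = -3s^3 + 2s^2 - 2s + 1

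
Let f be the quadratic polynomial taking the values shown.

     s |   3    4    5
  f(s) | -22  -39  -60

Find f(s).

f(s) = -2s^2 - 3s + 5

Using the Lagrange interpolation formula with nodes 3, 4, 5:
  L_0(s) = (s - 4)(s - 5) / 2
  L_1(s) = (s - 3)(s - 5) / -1
  L_2(s) = (s - 3)(s - 4) / 2
Then f(s) = -22·L_0(s) - 39·L_1(s) - 60·L_2(s).
Expanding and collecting terms gives f(s) = -2s^2 - 3s + 5.
Check: f(4) = -39. ✓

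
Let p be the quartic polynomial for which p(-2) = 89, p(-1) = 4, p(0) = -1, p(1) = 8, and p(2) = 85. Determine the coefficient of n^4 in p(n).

Write p(n) = an^4 + bn^3 + cn^2 + dn + e. Substituting each data point gives a linear system:
  16a - 8b + 4c - 2d + e = 89
  a - b + c - d + e = 4
  e = -1
  a + b + c + d + e = 8
  16a + 8b + 4c + 2d + e = 85
Solving the system yields a = 5, b = -1, c = 2, d = 3, e = -1.
So p(n) = 5n⁴ - n³ + 2n² + 3n - 1.
The leading coefficient is 5.

5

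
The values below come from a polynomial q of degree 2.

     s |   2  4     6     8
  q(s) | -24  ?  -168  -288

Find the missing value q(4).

-80

On equispaced nodes a degree-2 polynomial has vanishing third forward difference, so
  - q(2) + 3·q(4) - 3·q(6) + q(8) = 0.
Substituting the known values and solving for q(4):
  3·q(4) = -240
  q(4) = -80.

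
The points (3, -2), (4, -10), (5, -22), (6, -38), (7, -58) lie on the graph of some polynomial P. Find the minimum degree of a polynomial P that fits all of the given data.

Forward differences of the values at t = 3, 4, 5, 6, 7:
  P  : -2  -10  -22  -38  -58
  Δ  : -8  -12  -16  -20
  Δ^2: -4  -4  -4
  Δ^3: 0  0
  Δ^4: 0
The second differences are constant (-4) and nonzero, while all higher differences vanish, so the minimal degree is 2.

2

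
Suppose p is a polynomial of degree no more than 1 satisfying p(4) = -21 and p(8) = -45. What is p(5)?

Write p(u) = au + b. Substituting each data point gives a linear system:
  4a + b = -21
  8a + b = -45
Solving the system yields a = -6, b = 3.
So p(u) = -6u + 3.
Then p(5) = -27.

-27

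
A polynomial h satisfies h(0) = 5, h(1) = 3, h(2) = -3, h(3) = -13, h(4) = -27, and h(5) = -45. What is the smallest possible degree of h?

2

Forward differences of the values at x = 0, 1, 2, 3, 4, 5:
  h  : 5  3  -3  -13  -27  -45
  Δ  : -2  -6  -10  -14  -18
  Δ^2: -4  -4  -4  -4
  Δ^3: 0  0  0
  Δ^4: 0  0
  Δ^5: 0
The second differences are constant (-4) and nonzero, while all higher differences vanish, so the minimal degree is 2.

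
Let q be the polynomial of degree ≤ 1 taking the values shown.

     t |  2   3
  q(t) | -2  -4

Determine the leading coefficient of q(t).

-2

Write q(t) = at + b. Substituting each data point gives a linear system:
  2a + b = -2
  3a + b = -4
Solving the system yields a = -2, b = 2.
So q(t) = -2t + 2.
The leading coefficient is -2.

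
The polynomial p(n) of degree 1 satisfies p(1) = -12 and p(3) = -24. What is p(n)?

p(n) = -6n - 6

Write p(n) = an + b. Substituting each data point gives a linear system:
  a + b = -12
  3a + b = -24
Solving the system yields a = -6, b = -6.
So p(n) = -6n - 6.
Check: p(3) = -24. ✓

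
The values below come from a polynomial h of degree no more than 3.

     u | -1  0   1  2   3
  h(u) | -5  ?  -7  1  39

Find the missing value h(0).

-3

On equispaced nodes a degree-3 polynomial has vanishing fourth forward difference, so
  h(-1) - 4·h(0) + 6·h(1) - 4·h(2) + h(3) = 0.
Substituting the known values and solving for h(0):
  -4·h(0) = 12
  h(0) = -3.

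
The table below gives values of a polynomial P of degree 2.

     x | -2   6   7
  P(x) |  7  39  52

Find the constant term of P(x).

Write P(x) = ax^2 + bx + c. Substituting each data point gives a linear system:
  4a - 2b + c = 7
  36a + 6b + c = 39
  49a + 7b + c = 52
Solving the system yields a = 1, b = 0, c = 3.
So P(x) = x² + 3.
The constant term is 3.

3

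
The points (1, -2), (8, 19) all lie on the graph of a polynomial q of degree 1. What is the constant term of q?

Write q(n) = an + b. Substituting each data point gives a linear system:
  a + b = -2
  8a + b = 19
Solving the system yields a = 3, b = -5.
So q(n) = 3n - 5.
The constant term is -5.

-5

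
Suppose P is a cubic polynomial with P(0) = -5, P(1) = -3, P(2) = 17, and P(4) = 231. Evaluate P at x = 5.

Write P(x) = ax^3 + bx^2 + cx + d. Substituting each data point gives a linear system:
  d = -5
  a + b + c + d = -3
  8a + 4b + 2c + d = 17
  64a + 16b + 4c + d = 231
Solving the system yields a = 5, b = -6, c = 3, d = -5.
So P(x) = 5x^3 - 6x^2 + 3x - 5.
Then P(5) = 485.

485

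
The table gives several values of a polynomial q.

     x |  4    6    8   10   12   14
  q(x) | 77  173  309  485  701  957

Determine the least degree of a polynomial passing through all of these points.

2

Forward differences of the values at x = 4, 6, 8, 10, 12, 14:
  q  : 77  173  309  485  701  957
  Δ  : 96  136  176  216  256
  Δ^2: 40  40  40  40
  Δ^3: 0  0  0
  Δ^4: 0  0
  Δ^5: 0
The second differences are constant (40) and nonzero, while all higher differences vanish, so the minimal degree is 2.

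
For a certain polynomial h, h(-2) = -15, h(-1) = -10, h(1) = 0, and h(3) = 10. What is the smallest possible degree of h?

1

Divided differences on the nodes -2, -1, 1, 3:
  order 0: -15  -10  0  10
  order 1: 5  5  5
  order 2: 0  0
  order 3: 0
The order-1 divided differences are all 5 (nonzero) and every higher order vanishes, so the data lies on a polynomial of degree exactly 1.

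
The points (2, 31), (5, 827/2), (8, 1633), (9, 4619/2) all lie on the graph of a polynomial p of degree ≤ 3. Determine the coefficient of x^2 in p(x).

Write p(x) = ax^3 + bx^2 + cx + d. Substituting each data point gives a linear system:
  8a + 4b + 2c + d = 31
  125a + 25b + 5c + d = 827/2
  512a + 64b + 8c + d = 1633
  729a + 81b + 9c + d = 4619/2
Solving the system yields a = 3, b = 3/2, c = 0, d = 1.
So p(x) = 3x^3 + (3/2)x^2 + 1.
The coefficient of x^2 is 3/2.

3/2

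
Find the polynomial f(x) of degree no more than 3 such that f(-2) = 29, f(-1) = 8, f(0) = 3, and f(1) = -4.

f(x) = -3x^3 - x^2 - 3x + 3

Using the Lagrange interpolation formula with nodes -2, -1, 0, 1:
  L_0(x) = (x + 1)x(x - 1) / -6
  L_1(x) = (x + 2)x(x - 1) / 2
  L_2(x) = (x + 2)(x + 1)(x - 1) / -2
  L_3(x) = (x + 2)(x + 1)x / 6
Then f(x) = 29·L_0(x) + 8·L_1(x) + 3·L_2(x) - 4·L_3(x).
Expanding and collecting terms gives f(x) = -3x^3 - x^2 - 3x + 3.
Check: f(-1) = 8. ✓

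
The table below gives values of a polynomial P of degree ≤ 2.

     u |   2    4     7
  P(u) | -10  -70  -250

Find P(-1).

Using the Lagrange interpolation formula with nodes 2, 4, 7:
  L_0(u) = (u - 4)(u - 7) / 10
  L_1(u) = (u - 2)(u - 7) / -6
  L_2(u) = (u - 2)(u - 4) / 15
Then P(u) = -10·L_0(u) - 70·L_1(u) - 250·L_2(u).
Expanding and collecting terms gives P(u) = -6u² + 6u + 2.
Evaluating at u = -1: P(-1) = -10.

-10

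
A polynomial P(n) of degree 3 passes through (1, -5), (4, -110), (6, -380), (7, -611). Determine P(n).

Using the Lagrange interpolation formula with nodes 1, 4, 6, 7:
  L_0(n) = (n - 4)(n - 6)(n - 7) / -90
  L_1(n) = (n - 1)(n - 6)(n - 7) / 18
  L_2(n) = (n - 1)(n - 4)(n - 7) / -10
  L_3(n) = (n - 1)(n - 4)(n - 6) / 18
Then P(n) = -5·L_0(n) - 110·L_1(n) - 380·L_2(n) - 611·L_3(n).
Expanding and collecting terms gives P(n) = -2n³ + 2n² - 3n - 2.
Check: P(7) = -611. ✓

P(n) = -2n^3 + 2n^2 - 3n - 2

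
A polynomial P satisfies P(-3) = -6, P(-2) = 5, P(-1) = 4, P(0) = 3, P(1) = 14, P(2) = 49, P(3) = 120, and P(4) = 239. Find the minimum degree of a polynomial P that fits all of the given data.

Forward differences of the values at u = -3, -2, -1, 0, 1, 2, 3, 4:
  P  : -6  5  4  3  14  49  120  239
  Δ  : 11  -1  -1  11  35  71  119
  Δ^2: -12  0  12  24  36  48
  Δ^3: 12  12  12  12  12
  Δ^4: 0  0  0  0
  Δ^5: 0  0  0
  Δ^6: 0  0
  Δ^7: 0
The third differences are constant (12) and nonzero, while all higher differences vanish, so the minimal degree is 3.

3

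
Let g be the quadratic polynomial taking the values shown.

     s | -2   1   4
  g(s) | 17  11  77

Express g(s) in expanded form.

g(s) = 4s^2 + 2s + 5

Write g(s) = as^2 + bs + c. Substituting each data point gives a linear system:
  4a - 2b + c = 17
  a + b + c = 11
  16a + 4b + c = 77
Solving the system yields a = 4, b = 2, c = 5.
So g(s) = 4s^2 + 2s + 5.
Check: g(4) = 77. ✓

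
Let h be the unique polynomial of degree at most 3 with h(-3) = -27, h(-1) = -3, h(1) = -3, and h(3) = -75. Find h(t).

Write h(t) = at^3 + bt^2 + ct + d. Substituting each data point gives a linear system:
  -27a + 9b - 3c + d = -27
  -a + b - c + d = -3
  a + b + c + d = -3
  27a + 9b + 3c + d = -75
Solving the system yields a = -1, b = -6, c = 1, d = 3.
So h(t) = -t³ - 6t² + t + 3.
Check: h(1) = -3. ✓

h(t) = -t^3 - 6t^2 + t + 3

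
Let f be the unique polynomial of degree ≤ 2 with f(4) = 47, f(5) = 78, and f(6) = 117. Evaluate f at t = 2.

Using the Lagrange interpolation formula with nodes 4, 5, 6:
  L_0(t) = (t - 5)(t - 6) / 2
  L_1(t) = (t - 4)(t - 6) / -1
  L_2(t) = (t - 4)(t - 5) / 2
Then f(t) = 47·L_0(t) + 78·L_1(t) + 117·L_2(t).
Expanding and collecting terms gives f(t) = 4t² - 5t + 3.
Evaluating at t = 2: f(2) = 9.

9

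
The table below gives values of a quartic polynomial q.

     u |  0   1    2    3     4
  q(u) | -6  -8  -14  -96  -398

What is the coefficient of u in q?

Write q(u) = au^4 + bu^3 + cu^2 + du + e. Substituting each data point gives a linear system:
  e = -6
  a + b + c + d + e = -8
  16a + 8b + 4c + 2d + e = -14
  81a + 27b + 9c + 3d + e = -96
  256a + 64b + 16c + 4d + e = -398
Solving the system yields a = -3, b = 6, c = 1, d = -6, e = -6.
So q(u) = -3u^4 + 6u^3 + u^2 - 6u - 6.
The coefficient of u is -6.

-6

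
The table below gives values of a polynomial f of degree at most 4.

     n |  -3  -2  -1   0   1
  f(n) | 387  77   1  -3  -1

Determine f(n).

Write f(n) = an^4 + bn^3 + cn^2 + dn + e. Substituting each data point gives a linear system:
  81a - 27b + 9c - 3d + e = 387
  16a - 8b + 4c - 2d + e = 77
  a - b + c - d + e = 1
  e = -3
  a + b + c + d + e = -1
Solving the system yields a = 4, b = -3, c = -1, d = 2, e = -3.
So f(n) = 4n^4 - 3n^3 - n^2 + 2n - 3.
Check: f(1) = -1. ✓

f(n) = 4n^4 - 3n^3 - n^2 + 2n - 3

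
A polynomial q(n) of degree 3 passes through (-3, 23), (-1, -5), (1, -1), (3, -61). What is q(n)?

Write q(n) = an^3 + bn^2 + cn + d. Substituting each data point gives a linear system:
  -27a + 9b - 3c + d = 23
  -a + b - c + d = -5
  a + b + c + d = -1
  27a + 9b + 3c + d = -61
Solving the system yields a = -2, b = -2, c = 4, d = -1.
So q(n) = -2n^3 - 2n^2 + 4n - 1.
Check: q(1) = -1. ✓

q(n) = -2n^3 - 2n^2 + 4n - 1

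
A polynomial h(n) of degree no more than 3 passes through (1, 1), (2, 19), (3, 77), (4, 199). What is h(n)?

h(n) = 4n^3 - 4n^2 + 2n - 1

Write h(n) = an^3 + bn^2 + cn + d. Substituting each data point gives a linear system:
  a + b + c + d = 1
  8a + 4b + 2c + d = 19
  27a + 9b + 3c + d = 77
  64a + 16b + 4c + d = 199
Solving the system yields a = 4, b = -4, c = 2, d = -1.
So h(n) = 4n^3 - 4n^2 + 2n - 1.
Check: h(4) = 199. ✓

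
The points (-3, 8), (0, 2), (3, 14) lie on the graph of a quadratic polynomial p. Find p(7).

58

Using the Lagrange interpolation formula with nodes -3, 0, 3:
  L_0(u) = u(u - 3) / 18
  L_1(u) = (u + 3)(u - 3) / -9
  L_2(u) = (u + 3)u / 18
Then p(u) = 8·L_0(u) + 2·L_1(u) + 14·L_2(u).
Expanding and collecting terms gives p(u) = u^2 + u + 2.
Evaluating at u = 7: p(7) = 58.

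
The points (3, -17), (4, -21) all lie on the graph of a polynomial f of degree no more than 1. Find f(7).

-33

Using the Lagrange interpolation formula with nodes 3, 4:
  L_0(u) = (u - 4) / -1
  L_1(u) = (u - 3) / 1
Then f(u) = -17·L_0(u) - 21·L_1(u).
Expanding and collecting terms gives f(u) = -4u - 5.
Evaluating at u = 7: f(7) = -33.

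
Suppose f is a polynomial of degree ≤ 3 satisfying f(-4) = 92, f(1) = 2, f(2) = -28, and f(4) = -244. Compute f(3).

-104

Using the Lagrange interpolation formula with nodes -4, 1, 2, 4:
  L_0(u) = (u - 1)(u - 2)(u - 4) / -240
  L_1(u) = (u + 4)(u - 2)(u - 4) / 15
  L_2(u) = (u + 4)(u - 1)(u - 4) / -12
  L_3(u) = (u + 4)(u - 1)(u - 2) / 48
Then f(u) = 92·L_0(u) + 2·L_1(u) - 28·L_2(u) - 244·L_3(u).
Expanding and collecting terms gives f(u) = -3u^3 - 5u^2 + 6u + 4.
Evaluating at u = 3: f(3) = -104.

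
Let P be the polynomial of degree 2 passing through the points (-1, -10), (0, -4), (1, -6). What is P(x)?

Write P(x) = ax^2 + bx + c. Substituting each data point gives a linear system:
  a - b + c = -10
  c = -4
  a + b + c = -6
Solving the system yields a = -4, b = 2, c = -4.
So P(x) = -4x^2 + 2x - 4.
Check: P(-1) = -10. ✓

P(x) = -4x^2 + 2x - 4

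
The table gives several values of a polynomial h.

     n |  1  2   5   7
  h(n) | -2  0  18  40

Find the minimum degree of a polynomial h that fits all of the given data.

2

Divided differences on the nodes 1, 2, 5, 7:
  order 0: -2  0  18  40
  order 1: 2  6  11
  order 2: 1  1
  order 3: 0
The order-2 divided differences are all 1 (nonzero) and every higher order vanishes, so the data lies on a polynomial of degree exactly 2.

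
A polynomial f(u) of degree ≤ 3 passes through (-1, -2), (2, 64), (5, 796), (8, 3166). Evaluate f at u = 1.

16

Using the Lagrange interpolation formula with nodes -1, 2, 5, 8:
  L_0(u) = (u - 2)(u - 5)(u - 8) / -162
  L_1(u) = (u + 1)(u - 5)(u - 8) / 54
  L_2(u) = (u + 1)(u - 2)(u - 8) / -54
  L_3(u) = (u + 1)(u - 2)(u - 5) / 162
Then f(u) = -2·L_0(u) + 64·L_1(u) + 796·L_2(u) + 3166·L_3(u).
Expanding and collecting terms gives f(u) = 6u^3 + u^2 + 3u + 6.
Evaluating at u = 1: f(1) = 16.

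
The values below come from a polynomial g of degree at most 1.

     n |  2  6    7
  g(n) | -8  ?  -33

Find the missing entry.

-28

The 2 known points determine the degree-1 polynomial uniquely.
Write g(n) = an + b. Substituting each data point gives a linear system:
  2a + b = -8
  7a + b = -33
Solving the system yields a = -5, b = 2.
So g(n) = -5n + 2.
Then g(6) = -28.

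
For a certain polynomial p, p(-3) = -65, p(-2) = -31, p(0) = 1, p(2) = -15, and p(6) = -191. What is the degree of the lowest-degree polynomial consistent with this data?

Divided differences on the nodes -3, -2, 0, 2, 6:
  order 0: -65  -31  1  -15  -191
  order 1: 34  16  -8  -44
  order 2: -6  -6  -6
  order 3: 0  0
  order 4: 0
The order-2 divided differences are all -6 (nonzero) and every higher order vanishes, so the data lies on a polynomial of degree exactly 2.

2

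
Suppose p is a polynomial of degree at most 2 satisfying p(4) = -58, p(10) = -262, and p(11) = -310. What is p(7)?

-142

Write p(t) = at^2 + bt + c. Substituting each data point gives a linear system:
  16a + 4b + c = -58
  100a + 10b + c = -262
  121a + 11b + c = -310
Solving the system yields a = -2, b = -6, c = -2.
So p(t) = -2t^2 - 6t - 2.
Then p(7) = -142.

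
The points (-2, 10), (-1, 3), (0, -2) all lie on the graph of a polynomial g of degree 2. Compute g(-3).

19

Write g(s) = as^2 + bs + c. Substituting each data point gives a linear system:
  4a - 2b + c = 10
  a - b + c = 3
  c = -2
Solving the system yields a = 1, b = -4, c = -2.
So g(s) = s^2 - 4s - 2.
Then g(-3) = 19.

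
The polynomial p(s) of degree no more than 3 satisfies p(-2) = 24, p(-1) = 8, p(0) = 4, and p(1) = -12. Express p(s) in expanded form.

Write p(s) = as^3 + bs^2 + cs + d. Substituting each data point gives a linear system:
  -8a + 4b - 2c + d = 24
  -a + b - c + d = 8
  d = 4
  a + b + c + d = -12
Solving the system yields a = -4, b = -6, c = -6, d = 4.
So p(s) = -4s^3 - 6s^2 - 6s + 4.
Check: p(0) = 4. ✓

p(s) = -4s^3 - 6s^2 - 6s + 4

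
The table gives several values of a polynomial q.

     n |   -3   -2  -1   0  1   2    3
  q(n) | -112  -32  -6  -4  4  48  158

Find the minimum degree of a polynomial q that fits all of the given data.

Forward differences of the values at n = -3, -2, -1, 0, 1, 2, 3:
  q  : -112  -32  -6  -4  4  48  158
  Δ  : 80  26  2  8  44  110
  Δ^2: -54  -24  6  36  66
  Δ^3: 30  30  30  30
  Δ^4: 0  0  0
  Δ^5: 0  0
  Δ^6: 0
The third differences are constant (30) and nonzero, while all higher differences vanish, so the minimal degree is 3.

3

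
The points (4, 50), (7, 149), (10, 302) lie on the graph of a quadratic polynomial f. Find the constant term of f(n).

2

Write f(n) = an^2 + bn + c. Substituting each data point gives a linear system:
  16a + 4b + c = 50
  49a + 7b + c = 149
  100a + 10b + c = 302
Solving the system yields a = 3, b = 0, c = 2.
So f(n) = 3n^2 + 2.
The constant term is 2.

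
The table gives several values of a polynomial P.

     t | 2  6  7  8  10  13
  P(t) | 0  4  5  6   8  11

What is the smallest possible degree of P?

Divided differences on the nodes 2, 6, 7, 8, 10, 13:
  order 0: 0  4  5  6  8  11
  order 1: 1  1  1  1  1
  order 2: 0  0  0  0
  order 3: 0  0  0
  order 4: 0  0
  order 5: 0
The order-1 divided differences are all 1 (nonzero) and every higher order vanishes, so the data lies on a polynomial of degree exactly 1.

1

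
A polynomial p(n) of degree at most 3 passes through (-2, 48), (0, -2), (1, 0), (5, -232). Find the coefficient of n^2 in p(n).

6

Write p(n) = an^3 + bn^2 + cn + d. Substituting each data point gives a linear system:
  -8a + 4b - 2c + d = 48
  d = -2
  a + b + c + d = 0
  125a + 25b + 5c + d = -232
Solving the system yields a = -3, b = 6, c = -1, d = -2.
So p(n) = -3n^3 + 6n^2 - n - 2.
The coefficient of n^2 is 6.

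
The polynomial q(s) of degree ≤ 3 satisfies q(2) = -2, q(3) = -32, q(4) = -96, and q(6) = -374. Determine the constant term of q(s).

Write q(s) = as^3 + bs^2 + cs + d. Substituting each data point gives a linear system:
  8a + 4b + 2c + d = -2
  27a + 9b + 3c + d = -32
  64a + 16b + 4c + d = -96
  216a + 36b + 6c + d = -374
Solving the system yields a = -2, b = 1, c = 3, d = 4.
So q(s) = -2s³ + s² + 3s + 4.
The constant term is 4.

4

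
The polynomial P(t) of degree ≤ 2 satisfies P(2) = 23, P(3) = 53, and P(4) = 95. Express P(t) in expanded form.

P(t) = 6t^2 - 1

Using the Lagrange interpolation formula with nodes 2, 3, 4:
  L_0(t) = (t - 3)(t - 4) / 2
  L_1(t) = (t - 2)(t - 4) / -1
  L_2(t) = (t - 2)(t - 3) / 2
Then P(t) = 23·L_0(t) + 53·L_1(t) + 95·L_2(t).
Expanding and collecting terms gives P(t) = 6t^2 - 1.
Check: P(2) = 23. ✓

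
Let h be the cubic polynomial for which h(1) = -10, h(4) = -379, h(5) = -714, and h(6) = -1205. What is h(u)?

Using the Lagrange interpolation formula with nodes 1, 4, 5, 6:
  L_0(u) = (u - 4)(u - 5)(u - 6) / -60
  L_1(u) = (u - 1)(u - 5)(u - 6) / 6
  L_2(u) = (u - 1)(u - 4)(u - 6) / -4
  L_3(u) = (u - 1)(u - 4)(u - 5) / 10
Then h(u) = -10·L_0(u) - 379·L_1(u) - 714·L_2(u) - 1205·L_3(u).
Expanding and collecting terms gives h(u) = -5u^3 - 3u^2 - 3u + 1.
Check: h(5) = -714. ✓

h(u) = -5u^3 - 3u^2 - 3u + 1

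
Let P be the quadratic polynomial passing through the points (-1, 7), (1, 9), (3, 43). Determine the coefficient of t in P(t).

1

Write P(t) = at^2 + bt + c. Substituting each data point gives a linear system:
  a - b + c = 7
  a + b + c = 9
  9a + 3b + c = 43
Solving the system yields a = 4, b = 1, c = 4.
So P(t) = 4t^2 + t + 4.
The coefficient of t is 1.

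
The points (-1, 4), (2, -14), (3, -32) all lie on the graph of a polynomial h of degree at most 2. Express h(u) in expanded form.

h(u) = -3u^2 - 3u + 4

Write h(u) = au^2 + bu + c. Substituting each data point gives a linear system:
  a - b + c = 4
  4a + 2b + c = -14
  9a + 3b + c = -32
Solving the system yields a = -3, b = -3, c = 4.
So h(u) = -3u^2 - 3u + 4.
Check: h(3) = -32. ✓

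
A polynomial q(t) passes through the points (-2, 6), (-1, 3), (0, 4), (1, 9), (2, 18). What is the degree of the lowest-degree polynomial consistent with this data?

Forward differences of the values at t = -2, -1, 0, 1, 2:
  q  : 6  3  4  9  18
  Δ  : -3  1  5  9
  Δ^2: 4  4  4
  Δ^3: 0  0
  Δ^4: 0
The second differences are constant (4) and nonzero, while all higher differences vanish, so the minimal degree is 2.

2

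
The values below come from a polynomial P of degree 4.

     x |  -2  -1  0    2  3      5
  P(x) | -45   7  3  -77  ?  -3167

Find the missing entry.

The 5 known points determine the degree-4 polynomial uniquely.
Write P(x) = ax^4 + bx^3 + cx^2 + dx + e. Substituting each data point gives a linear system:
  16a - 8b + 4c - 2d + e = -45
  a - b + c - d + e = 7
  e = 3
  16a + 8b + 4c + 2d + e = -77
  625a + 125b + 25c + 5d + e = -3167
Solving the system yields a = -5, b = -1, c = 4, d = -4, e = 3.
So P(x) = -5x^4 - x^3 + 4x^2 - 4x + 3.
Then P(3) = -405.

-405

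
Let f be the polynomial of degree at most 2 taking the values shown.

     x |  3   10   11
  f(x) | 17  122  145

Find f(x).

f(x) = x^2 + 2x + 2

Write f(x) = ax^2 + bx + c. Substituting each data point gives a linear system:
  9a + 3b + c = 17
  100a + 10b + c = 122
  121a + 11b + c = 145
Solving the system yields a = 1, b = 2, c = 2.
So f(x) = x² + 2x + 2.
Check: f(11) = 145. ✓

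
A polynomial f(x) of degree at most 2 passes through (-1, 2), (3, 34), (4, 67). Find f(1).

Using the Lagrange interpolation formula with nodes -1, 3, 4:
  L_0(x) = (x - 3)(x - 4) / 20
  L_1(x) = (x + 1)(x - 4) / -4
  L_2(x) = (x + 1)(x - 3) / 5
Then f(x) = 2·L_0(x) + 34·L_1(x) + 67·L_2(x).
Expanding and collecting terms gives f(x) = 5x^2 - 2x - 5.
Evaluating at x = 1: f(1) = -2.

-2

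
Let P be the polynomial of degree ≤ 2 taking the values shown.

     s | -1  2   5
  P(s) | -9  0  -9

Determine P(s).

Using the Lagrange interpolation formula with nodes -1, 2, 5:
  L_0(s) = (s - 2)(s - 5) / 18
  L_1(s) = (s + 1)(s - 5) / -9
  L_2(s) = (s + 1)(s - 2) / 18
Then P(s) = -9·L_0(s) + 0·L_1(s) - 9·L_2(s).
Expanding and collecting terms gives P(s) = -s^2 + 4s - 4.
Check: P(5) = -9. ✓

P(s) = -s^2 + 4s - 4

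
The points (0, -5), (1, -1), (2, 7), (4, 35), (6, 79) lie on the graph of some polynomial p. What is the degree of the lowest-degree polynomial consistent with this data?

Divided differences on the nodes 0, 1, 2, 4, 6:
  order 0: -5  -1  7  35  79
  order 1: 4  8  14  22
  order 2: 2  2  2
  order 3: 0  0
  order 4: 0
The order-2 divided differences are all 2 (nonzero) and every higher order vanishes, so the data lies on a polynomial of degree exactly 2.

2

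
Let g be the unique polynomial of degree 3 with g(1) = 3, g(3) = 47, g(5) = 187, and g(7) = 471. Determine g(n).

g(n) = n^3 + 3n^2 - 3n + 2

Write g(n) = an^3 + bn^2 + cn + d. Substituting each data point gives a linear system:
  a + b + c + d = 3
  27a + 9b + 3c + d = 47
  125a + 25b + 5c + d = 187
  343a + 49b + 7c + d = 471
Solving the system yields a = 1, b = 3, c = -3, d = 2.
So g(n) = n^3 + 3n^2 - 3n + 2.
Check: g(5) = 187. ✓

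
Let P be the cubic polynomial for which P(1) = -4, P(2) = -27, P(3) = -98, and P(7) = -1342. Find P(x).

Using the Lagrange interpolation formula with nodes 1, 2, 3, 7:
  L_0(x) = (x - 2)(x - 3)(x - 7) / -12
  L_1(x) = (x - 1)(x - 3)(x - 7) / 5
  L_2(x) = (x - 1)(x - 2)(x - 7) / -8
  L_3(x) = (x - 1)(x - 2)(x - 3) / 120
Then P(x) = -4·L_0(x) - 27·L_1(x) - 98·L_2(x) - 1342·L_3(x).
Expanding and collecting terms gives P(x) = -4x^3 + 5x - 5.
Check: P(2) = -27. ✓

P(x) = -4x^3 + 5x - 5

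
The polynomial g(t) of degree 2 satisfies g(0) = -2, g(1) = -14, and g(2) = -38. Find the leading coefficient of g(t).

-6

Write g(t) = at^2 + bt + c. Substituting each data point gives a linear system:
  c = -2
  a + b + c = -14
  4a + 2b + c = -38
Solving the system yields a = -6, b = -6, c = -2.
So g(t) = -6t² - 6t - 2.
The leading coefficient is -6.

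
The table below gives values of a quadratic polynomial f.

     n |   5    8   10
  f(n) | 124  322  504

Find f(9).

Write f(n) = an^2 + bn + c. Substituting each data point gives a linear system:
  25a + 5b + c = 124
  64a + 8b + c = 322
  100a + 10b + c = 504
Solving the system yields a = 5, b = 1, c = -6.
So f(n) = 5n^2 + n - 6.
Then f(9) = 408.

408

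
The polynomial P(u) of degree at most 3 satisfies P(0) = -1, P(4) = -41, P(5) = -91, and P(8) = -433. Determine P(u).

Write P(u) = au^3 + bu^2 + cu + d. Substituting each data point gives a linear system:
  d = -1
  64a + 16b + 4c + d = -41
  125a + 25b + 5c + d = -91
  512a + 64b + 8c + d = -433
Solving the system yields a = -1, b = 1, c = 2, d = -1.
So P(u) = -u^3 + u^2 + 2u - 1.
Check: P(0) = -1. ✓

P(u) = -u^3 + u^2 + 2u - 1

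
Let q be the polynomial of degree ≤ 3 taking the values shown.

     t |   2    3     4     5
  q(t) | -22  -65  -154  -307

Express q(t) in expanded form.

q(t) = -3t^3 + 4t^2 - 6t - 2

Write q(t) = at^3 + bt^2 + ct + d. Substituting each data point gives a linear system:
  8a + 4b + 2c + d = -22
  27a + 9b + 3c + d = -65
  64a + 16b + 4c + d = -154
  125a + 25b + 5c + d = -307
Solving the system yields a = -3, b = 4, c = -6, d = -2.
So q(t) = -3t^3 + 4t^2 - 6t - 2.
Check: q(4) = -154. ✓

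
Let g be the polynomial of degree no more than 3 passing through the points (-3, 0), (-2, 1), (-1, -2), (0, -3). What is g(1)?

Forward differences of the values at s = -3, -2, -1, 0:
  g  : 0  1  -2  -3
  Δ  : 1  -3  -1
  Δ^2: -4  2
  Δ^3: 6
The third differences are constant, confirming degree 3.
Interpolating (Newton forward form) and evaluating at s = 1 gives g(1) = 4.

4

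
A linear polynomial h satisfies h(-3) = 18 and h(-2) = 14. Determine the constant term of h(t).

Write h(t) = at + b. Substituting each data point gives a linear system:
  -3a + b = 18
  -2a + b = 14
Solving the system yields a = -4, b = 6.
So h(t) = -4t + 6.
The constant term is 6.

6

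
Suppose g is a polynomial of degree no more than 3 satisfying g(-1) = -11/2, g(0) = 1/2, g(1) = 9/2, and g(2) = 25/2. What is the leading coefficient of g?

1

Write g(t) = at^3 + bt^2 + ct + d. Substituting each data point gives a linear system:
  -a + b - c + d = -11/2
  d = 1/2
  a + b + c + d = 9/2
  8a + 4b + 2c + d = 25/2
Solving the system yields a = 1, b = -1, c = 4, d = 1/2.
So g(t) = t³ - t² + 4t + 1/2.
The leading coefficient is 1.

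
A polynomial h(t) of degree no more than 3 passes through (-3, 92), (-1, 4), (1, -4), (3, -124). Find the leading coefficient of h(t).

Write h(t) = at^3 + bt^2 + ct + d. Substituting each data point gives a linear system:
  -27a + 9b - 3c + d = 92
  -a + b - c + d = 4
  a + b + c + d = -4
  27a + 9b + 3c + d = -124
Solving the system yields a = -4, b = -2, c = 0, d = 2.
So h(t) = -4t^3 - 2t^2 + 2.
The leading coefficient is -4.

-4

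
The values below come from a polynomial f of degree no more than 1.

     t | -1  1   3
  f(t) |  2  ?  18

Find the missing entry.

The 2 known points determine the degree-1 polynomial uniquely.
Write f(t) = at + b. Substituting each data point gives a linear system:
  -a + b = 2
  3a + b = 18
Solving the system yields a = 4, b = 6.
So f(t) = 4t + 6.
Then f(1) = 10.

10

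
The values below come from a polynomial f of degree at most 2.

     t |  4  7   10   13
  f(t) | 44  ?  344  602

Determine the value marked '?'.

On equispaced nodes a degree-2 polynomial has vanishing third forward difference, so
  - f(4) + 3·f(7) - 3·f(10) + f(13) = 0.
Substituting the known values and solving for f(7):
  3·f(7) = 474
  f(7) = 158.

158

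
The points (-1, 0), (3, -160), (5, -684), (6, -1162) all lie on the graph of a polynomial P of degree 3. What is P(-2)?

Write P(s) = as^3 + bs^2 + cs + d. Substituting each data point gives a linear system:
  -a + b - c + d = 0
  27a + 9b + 3c + d = -160
  125a + 25b + 5c + d = -684
  216a + 36b + 6c + d = -1162
Solving the system yields a = -5, b = -2, c = -1, d = -4.
So P(s) = -5s^3 - 2s^2 - s - 4.
Then P(-2) = 30.

30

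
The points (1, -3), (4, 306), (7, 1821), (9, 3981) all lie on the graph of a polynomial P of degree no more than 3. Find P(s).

P(s) = 6s^3 - 5s^2 + 2s - 6

Write P(s) = as^3 + bs^2 + cs + d. Substituting each data point gives a linear system:
  a + b + c + d = -3
  64a + 16b + 4c + d = 306
  343a + 49b + 7c + d = 1821
  729a + 81b + 9c + d = 3981
Solving the system yields a = 6, b = -5, c = 2, d = -6.
So P(s) = 6s³ - 5s² + 2s - 6.
Check: P(4) = 306. ✓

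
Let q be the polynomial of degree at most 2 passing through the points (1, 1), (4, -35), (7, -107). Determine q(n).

Write q(n) = an^2 + bn + c. Substituting each data point gives a linear system:
  a + b + c = 1
  16a + 4b + c = -35
  49a + 7b + c = -107
Solving the system yields a = -2, b = -2, c = 5.
So q(n) = -2n² - 2n + 5.
Check: q(1) = 1. ✓

q(n) = -2n^2 - 2n + 5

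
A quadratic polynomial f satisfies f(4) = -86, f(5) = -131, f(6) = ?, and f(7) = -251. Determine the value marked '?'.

On equispaced nodes a degree-2 polynomial has vanishing third forward difference, so
  - f(4) + 3·f(5) - 3·f(6) + f(7) = 0.
Substituting the known values and solving for f(6):
  -3·f(6) = 558
  f(6) = -186.

-186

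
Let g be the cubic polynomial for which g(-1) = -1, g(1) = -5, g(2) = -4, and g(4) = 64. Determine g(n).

Using the Lagrange interpolation formula with nodes -1, 1, 2, 4:
  L_0(n) = (n - 1)(n - 2)(n - 4) / -30
  L_1(n) = (n + 1)(n - 2)(n - 4) / 6
  L_2(n) = (n + 1)(n - 1)(n - 4) / -6
  L_3(n) = (n + 1)(n - 1)(n - 2) / 30
Then g(n) = -1·L_0(n) - 5·L_1(n) - 4·L_2(n) + 64·L_3(n).
Expanding and collecting terms gives g(n) = 2n³ - 3n² - 4n.
Check: g(2) = -4. ✓

g(n) = 2n^3 - 3n^2 - 4n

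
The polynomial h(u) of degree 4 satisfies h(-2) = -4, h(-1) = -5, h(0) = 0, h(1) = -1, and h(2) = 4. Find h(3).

Using the Lagrange interpolation formula with nodes -2, -1, 0, 1, 2:
  L_0(u) = (u + 1)u(u - 1)(u - 2) / 24
  L_1(u) = (u + 2)u(u - 1)(u - 2) / -6
  L_2(u) = (u + 2)(u + 1)(u - 1)(u - 2) / 4
  L_3(u) = (u + 2)(u + 1)u(u - 2) / -6
  L_4(u) = (u + 2)(u + 1)u(u - 1) / 24
Then h(u) = -4·L_0(u) - 5·L_1(u) + 0·L_2(u) - 1·L_3(u) + 4·L_4(u).
Expanding and collecting terms gives h(u) = u^4 - 4u^2 + 2u.
Evaluating at u = 3: h(3) = 51.

51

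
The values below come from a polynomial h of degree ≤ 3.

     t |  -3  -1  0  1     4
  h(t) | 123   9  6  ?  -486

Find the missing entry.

-9

The 4 known points determine the degree-3 polynomial uniquely.
Write h(t) = at^3 + bt^2 + ct + d. Substituting each data point gives a linear system:
  -27a + 9b - 3c + d = 123
  -a + b - c + d = 9
  d = 6
  64a + 16b + 4c + d = -486
Solving the system yields a = -6, b = -6, c = -3, d = 6.
So h(t) = -6t^3 - 6t^2 - 3t + 6.
Then h(1) = -9.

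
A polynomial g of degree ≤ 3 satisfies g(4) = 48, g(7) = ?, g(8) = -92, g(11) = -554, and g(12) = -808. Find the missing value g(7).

The 4 known points determine the degree-3 polynomial uniquely.
Write g(t) = at^3 + bt^2 + ct + d. Substituting each data point gives a linear system:
  64a + 16b + 4c + d = 48
  512a + 64b + 8c + d = -92
  1331a + 121b + 11c + d = -554
  1728a + 144b + 12c + d = -808
Solving the system yields a = -1, b = 6, c = 5, d = -4.
So g(t) = -t³ + 6t² + 5t - 4.
Then g(7) = -18.

-18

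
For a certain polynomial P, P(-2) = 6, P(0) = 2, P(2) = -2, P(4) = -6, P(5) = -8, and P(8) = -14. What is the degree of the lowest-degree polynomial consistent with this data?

Divided differences on the nodes -2, 0, 2, 4, 5, 8:
  order 0: 6  2  -2  -6  -8  -14
  order 1: -2  -2  -2  -2  -2
  order 2: 0  0  0  0
  order 3: 0  0  0
  order 4: 0  0
  order 5: 0
The order-1 divided differences are all -2 (nonzero) and every higher order vanishes, so the data lies on a polynomial of degree exactly 1.

1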